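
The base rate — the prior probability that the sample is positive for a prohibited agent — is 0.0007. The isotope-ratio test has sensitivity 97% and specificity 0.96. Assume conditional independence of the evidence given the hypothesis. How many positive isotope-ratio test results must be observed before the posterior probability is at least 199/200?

4

Prior odds = 0.0007/0.9993 = 7/9993.
False-positive rate = 1 − 0.96 = 0.04; likelihood ratio of a positive = 0.97/0.04 = 24.25.
Target odds: 0.995 ÷ 0.005 = 199.
Require 24.25ⁿ ≥ 199 ÷ (7/9993) = 1988607/7.
24.25³ = 912673/64 falls short of 1988607/7 but 24.25⁴ = 88529281/256 reaches it, so n = 4.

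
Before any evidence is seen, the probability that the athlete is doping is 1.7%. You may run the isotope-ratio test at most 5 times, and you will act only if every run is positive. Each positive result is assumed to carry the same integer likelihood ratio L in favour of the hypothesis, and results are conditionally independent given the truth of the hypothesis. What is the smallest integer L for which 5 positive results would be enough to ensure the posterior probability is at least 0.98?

5

Prior odds = 0.017/0.983 = 17/983.
Target odds = 0.98/0.02 = 49.
Need L⁵ ≥ 49 ÷ (17/983) = 48167/17.
4⁵ = 1024 < 48167/17 ≤ 3125 = 5⁵, so L = 5.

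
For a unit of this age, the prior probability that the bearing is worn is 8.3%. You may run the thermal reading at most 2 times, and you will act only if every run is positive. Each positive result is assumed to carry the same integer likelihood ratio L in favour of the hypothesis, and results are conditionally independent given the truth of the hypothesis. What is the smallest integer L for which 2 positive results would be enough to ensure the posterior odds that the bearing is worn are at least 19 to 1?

15

Prior odds = 0.083/0.917 = 83/917.
Target odds = 19.
Need L² ≥ 19 ÷ (83/917) = 17423/83.
14² = 196 < 17423/83 ≤ 225 = 15², so L = 15.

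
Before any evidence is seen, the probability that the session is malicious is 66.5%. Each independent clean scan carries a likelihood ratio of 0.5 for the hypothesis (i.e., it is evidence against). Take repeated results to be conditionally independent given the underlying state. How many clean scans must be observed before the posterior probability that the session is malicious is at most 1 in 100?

Prior odds = 0.665/0.335 = 133/67.
Likelihood ratio per clean scan = 0.5.
Target odds: 0.01 ÷ 0.99 = 1/99.
Need (133/67) × 0.5ⁿ ≤ 1/99, i.e. 0.5ⁿ ≤ 67/13167.
0.5⁷ = 0.0078125 is still above 67/13167 but 0.5⁸ = 0.00390625 is at or below it, so n = 8.

8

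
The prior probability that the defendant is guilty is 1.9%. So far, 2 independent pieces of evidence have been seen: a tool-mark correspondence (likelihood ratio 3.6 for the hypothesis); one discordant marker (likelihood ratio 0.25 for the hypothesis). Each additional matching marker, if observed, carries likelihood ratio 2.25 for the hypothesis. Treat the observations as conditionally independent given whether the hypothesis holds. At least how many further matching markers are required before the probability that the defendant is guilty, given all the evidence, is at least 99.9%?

Prior odds = 0.019/0.981 = 19/981.
Combined Bayes factor of the evidence already in hand = 3.6 × 0.25 = 0.9.
Odds after that evidence = (19/981) × 0.9 = 19/1090.
Target odds = 0.999/0.001 = 999.
Need 2.25ⁿ ≥ 999 ÷ (19/1090) = 1088910/19.
2.25¹³ ≈37876.8 falls short of 1088910/19 but 2.25¹⁴ ≈85222.7 reaches it, so n = 14.

14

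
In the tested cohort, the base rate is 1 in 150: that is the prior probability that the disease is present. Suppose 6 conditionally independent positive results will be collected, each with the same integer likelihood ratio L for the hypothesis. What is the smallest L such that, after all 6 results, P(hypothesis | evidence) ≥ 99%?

5

Prior odds = (1/150)/(149/150) = 1/149.
Target odds = 0.99/0.01 = 99.
Need L⁶ ≥ 99 ÷ (1/149) = 14751.
4⁶ = 4096 < 14751 ≤ 15625 = 5⁶, so L = 5.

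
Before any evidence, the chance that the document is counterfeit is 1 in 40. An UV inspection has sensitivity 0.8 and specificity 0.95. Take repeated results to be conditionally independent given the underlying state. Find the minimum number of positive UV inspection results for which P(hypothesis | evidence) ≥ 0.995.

4

Prior odds = 0.025/0.975 = 1/39.
False-positive rate = 1 − 0.95 = 0.05; likelihood ratio of a positive = 0.8/0.05 = 16.
Target posterior odds = 0.995/0.005 = 199.
Need (1/39) × 16ⁿ ≥ 199, i.e. 16ⁿ ≥ 7761.
16³ = 4096 falls short of 7761 but 16⁴ = 65536 reaches it, so n = 4.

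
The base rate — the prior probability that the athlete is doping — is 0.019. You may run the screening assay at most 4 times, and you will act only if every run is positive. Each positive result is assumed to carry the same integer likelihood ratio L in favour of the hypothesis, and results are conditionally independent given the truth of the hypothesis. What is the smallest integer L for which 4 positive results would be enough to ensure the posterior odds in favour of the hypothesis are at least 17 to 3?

5

Prior odds = 0.019/0.981 = 19/981.
Target odds = 17/3.
Need L⁴ ≥ 17/3 ÷ (19/981) = 5559/19.
4⁴ = 256 < 5559/19 ≤ 625 = 5⁴, so L = 5.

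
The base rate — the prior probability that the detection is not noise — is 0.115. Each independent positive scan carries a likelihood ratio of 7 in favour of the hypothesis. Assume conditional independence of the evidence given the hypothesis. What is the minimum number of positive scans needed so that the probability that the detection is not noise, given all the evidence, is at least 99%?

4

Prior odds = 0.115/0.885 = 23/177.
Likelihood ratio per positive scan = 7.
Target posterior odds = 0.99/0.01 = 99.
Require 7ⁿ ≥ 99 ÷ (23/177) = 17523/23.
7³ = 343 falls short of 17523/23 but 7⁴ = 2401 reaches it, so n = 4.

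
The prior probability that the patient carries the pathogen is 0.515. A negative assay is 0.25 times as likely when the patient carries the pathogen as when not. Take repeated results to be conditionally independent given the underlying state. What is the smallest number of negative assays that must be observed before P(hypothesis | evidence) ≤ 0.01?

4

Prior odds = 0.515/0.485 = 103/97.
Likelihood ratio per negative assay = 0.25.
Target posterior odds = 0.01/0.99 = 1/99.
Need (103/97) × 0.25ⁿ ≤ 1/99, i.e. 0.25ⁿ ≤ 97/10197.
0.25³ = 0.015625 is still above 97/10197 but 0.25⁴ = 0.00390625 is at or below it, so n = 4.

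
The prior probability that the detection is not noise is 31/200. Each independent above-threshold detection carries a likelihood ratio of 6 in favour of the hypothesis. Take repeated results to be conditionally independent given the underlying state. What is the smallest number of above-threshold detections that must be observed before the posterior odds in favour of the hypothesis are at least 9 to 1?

Prior odds: 0.155 ÷ 0.845 = 31/169.
Likelihood ratio per above-threshold detection = 6.
Target odds = 9.
Need (31/169) × 6ⁿ ≥ 9, i.e. 6ⁿ ≥ 1521/31.
6² = 36 falls short of 1521/31 but 6³ = 216 reaches it, so n = 3.

3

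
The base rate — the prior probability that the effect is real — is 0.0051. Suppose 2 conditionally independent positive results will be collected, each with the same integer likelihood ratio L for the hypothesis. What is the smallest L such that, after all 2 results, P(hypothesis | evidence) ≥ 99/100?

Prior odds = 0.0051/0.9949 = 51/9949.
Target odds = 0.99/0.01 = 99.
Need L² ≥ 99 ÷ (51/9949) = 328317/17.
138² = 19044 < 328317/17 ≤ 19321 = 139², so L = 139.

139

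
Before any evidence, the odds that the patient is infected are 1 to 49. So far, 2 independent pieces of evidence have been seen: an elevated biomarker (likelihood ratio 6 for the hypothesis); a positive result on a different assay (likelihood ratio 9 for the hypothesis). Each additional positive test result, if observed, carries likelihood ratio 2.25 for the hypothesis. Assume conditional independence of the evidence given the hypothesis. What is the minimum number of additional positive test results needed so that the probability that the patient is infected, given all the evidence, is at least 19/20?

4

Prior odds = 1/49.
Combined Bayes factor of the evidence already in hand = 6 × 9 = 54.
Odds after that evidence = (1/49) × 54 = 54/49.
Target odds = 0.95/0.05 = 19.
Need 2.25ⁿ ≥ 19 ÷ (54/49) = 931/54.
2.25³ = 11.390625 falls short of 931/54 but 2.25⁴ = 25.62890625 reaches it, so n = 4.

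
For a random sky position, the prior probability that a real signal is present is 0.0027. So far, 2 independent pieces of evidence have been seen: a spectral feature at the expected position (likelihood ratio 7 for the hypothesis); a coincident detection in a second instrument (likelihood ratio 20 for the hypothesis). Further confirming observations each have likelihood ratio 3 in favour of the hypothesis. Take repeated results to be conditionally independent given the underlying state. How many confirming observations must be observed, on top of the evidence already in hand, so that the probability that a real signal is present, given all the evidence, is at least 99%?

Prior odds = 0.0027/0.9973 = 27/9973.
Combined Bayes factor of the evidence already in hand = 7 × 20 = 140.
Odds after that evidence = (27/9973) × 140 = 3780/9973.
Target odds = 0.99/0.01 = 99.
Need 3ⁿ ≥ 99 ÷ (3780/9973) = 109703/420.
3⁵ = 243 falls short of 109703/420 but 3⁶ = 729 reaches it, so n = 6.

6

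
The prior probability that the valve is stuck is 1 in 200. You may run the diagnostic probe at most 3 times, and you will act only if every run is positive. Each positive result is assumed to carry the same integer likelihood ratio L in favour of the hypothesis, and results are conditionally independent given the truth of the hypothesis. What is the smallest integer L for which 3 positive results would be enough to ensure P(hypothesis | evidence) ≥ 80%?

10

Prior odds = 0.005/0.995 = 1/199.
Target odds = 0.8/0.2 = 4.
Need L³ ≥ 4 ÷ (1/199) = 796.
9³ = 729 < 796 ≤ 1000 = 10³, so L = 10.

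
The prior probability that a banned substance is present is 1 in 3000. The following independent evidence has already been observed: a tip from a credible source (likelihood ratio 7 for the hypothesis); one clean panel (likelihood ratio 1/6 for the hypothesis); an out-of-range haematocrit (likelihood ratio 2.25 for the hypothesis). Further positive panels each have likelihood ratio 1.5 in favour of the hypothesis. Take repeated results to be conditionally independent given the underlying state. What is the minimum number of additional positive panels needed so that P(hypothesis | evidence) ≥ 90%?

Prior odds = (1/3000)/(2999/3000) = 1/2999.
Combined Bayes factor of the evidence already in hand = 7 × (1/6) × 2.25 = 2.625.
Odds after that evidence = (1/2999) × 2.625 = 21/23992.
Target odds = 0.9/0.1 = 9.
Need 1.5ⁿ ≥ 9 ÷ (21/23992) = 71976/7.
1.5²² ≈7481.83 falls short of 71976/7 but 1.5²³ ≈11222.7 reaches it, so n = 23.

23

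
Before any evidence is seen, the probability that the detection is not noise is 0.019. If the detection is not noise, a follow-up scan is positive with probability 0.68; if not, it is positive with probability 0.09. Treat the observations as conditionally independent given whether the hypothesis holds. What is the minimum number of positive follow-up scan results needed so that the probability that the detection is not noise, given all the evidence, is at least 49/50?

4

Prior odds: 0.019 ÷ 0.981 = 19/981.
Likelihood ratio of a positive = 0.68/0.09 = 68/9.
Target posterior odds = 0.98/0.02 = 49.
Require (68/9)ⁿ ≥ 49 ÷ (19/981) = 48069/19.
(68/9)³ = 314432/729 falls short of 48069/19 but (68/9)⁴ = 21381376/6561 reaches it, so n = 4.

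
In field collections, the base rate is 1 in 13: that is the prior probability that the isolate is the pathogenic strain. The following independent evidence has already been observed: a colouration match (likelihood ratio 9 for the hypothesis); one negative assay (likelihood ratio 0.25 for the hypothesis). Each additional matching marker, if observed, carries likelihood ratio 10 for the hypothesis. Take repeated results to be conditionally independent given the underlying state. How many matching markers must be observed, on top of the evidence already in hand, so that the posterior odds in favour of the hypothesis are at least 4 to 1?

2

Prior odds = (1/13)/(12/13) = 1/12.
Combined Bayes factor of the evidence already in hand = 9 × 0.25 = 2.25.
Odds after that evidence = (1/12) × 2.25 = 0.1875.
Target odds = 4.
Need 10ⁿ ≥ 4 ÷ 0.1875 = 64/3.
10¹ = 10 falls short of 64/3 but 10² = 100 reaches it, so n = 2.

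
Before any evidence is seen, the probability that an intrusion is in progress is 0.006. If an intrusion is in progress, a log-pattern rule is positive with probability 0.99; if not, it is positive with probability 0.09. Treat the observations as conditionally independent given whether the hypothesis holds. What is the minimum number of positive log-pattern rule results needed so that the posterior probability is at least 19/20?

Prior odds: 0.006 ÷ 0.994 = 3/497.
Likelihood ratio of a positive = 0.99/0.09 = 11.
Target odds: 0.95 ÷ 0.05 = 19.
Need (3/497) × 11ⁿ ≥ 19, i.e. 11ⁿ ≥ 9443/3.
11³ = 1331 falls short of 9443/3 but 11⁴ = 14641 reaches it, so n = 4.

4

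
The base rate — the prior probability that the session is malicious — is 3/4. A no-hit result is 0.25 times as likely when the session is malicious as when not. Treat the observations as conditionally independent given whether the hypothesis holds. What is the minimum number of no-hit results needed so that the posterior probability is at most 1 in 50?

Prior odds = 0.75/0.25 = 3.
Likelihood ratio per no-hit result = 0.25.
Target posterior odds = 0.02/0.98 = 1/49.
Require 0.25ⁿ ≤ 1/49 ÷ 3 = 1/147.
0.25³ = 0.015625 is still above 1/147 but 0.25⁴ = 0.00390625 is at or below it, so n = 4.

4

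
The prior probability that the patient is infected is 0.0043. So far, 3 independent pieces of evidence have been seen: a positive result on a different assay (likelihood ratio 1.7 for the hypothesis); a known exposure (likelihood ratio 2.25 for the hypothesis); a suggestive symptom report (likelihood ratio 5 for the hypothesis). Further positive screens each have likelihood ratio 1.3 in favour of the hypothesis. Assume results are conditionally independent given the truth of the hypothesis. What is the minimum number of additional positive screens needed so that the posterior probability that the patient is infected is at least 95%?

21

Prior odds = 0.0043/0.9957 = 43/9957.
Combined Bayes factor of the evidence already in hand = 1.7 × 2.25 × 5 = 19.125.
Odds after that evidence = (43/9957) × 19.125 = 2193/26552.
Target odds = 0.95/0.05 = 19.
Need 1.3ⁿ ≥ 19 ÷ (2193/26552) = 504488/2193.
1.3²⁰ ≈190.05 falls short of 504488/2193 but 1.3²¹ ≈247.065 reaches it, so n = 21.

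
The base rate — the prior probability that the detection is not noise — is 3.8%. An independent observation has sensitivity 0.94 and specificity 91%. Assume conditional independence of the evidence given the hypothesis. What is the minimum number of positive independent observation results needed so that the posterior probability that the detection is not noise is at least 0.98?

4

Prior odds = 0.038/0.962 = 19/481.
False-positive rate = 1 − 0.91 = 0.09; likelihood ratio of a positive = 0.94/0.09 = 94/9.
Target odds: 0.98 ÷ 0.02 = 49.
Need (19/481) × (94/9)ⁿ ≥ 49, i.e. (94/9)ⁿ ≥ 23569/19.
(94/9)³ = 830584/729 falls short of 23569/19 but (94/9)⁴ = 78074896/6561 reaches it, so n = 4.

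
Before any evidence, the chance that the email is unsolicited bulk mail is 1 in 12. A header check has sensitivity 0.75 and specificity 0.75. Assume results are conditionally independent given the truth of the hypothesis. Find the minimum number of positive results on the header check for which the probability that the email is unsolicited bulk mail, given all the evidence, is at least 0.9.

5

Prior odds = (1/12)/(11/12) = 1/11.
False-positive rate = 1 − 0.75 = 0.25; likelihood ratio of a positive = 0.75/0.25 = 3.
Target odds: 0.9 ÷ 0.1 = 9.
Need (1/11) × 3ⁿ ≥ 9, i.e. 3ⁿ ≥ 99.
3⁴ = 81 falls short of 99 but 3⁵ = 243 reaches it, so n = 5.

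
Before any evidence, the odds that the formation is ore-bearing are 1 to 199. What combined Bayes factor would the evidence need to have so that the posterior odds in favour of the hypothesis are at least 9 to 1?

Prior odds = 1/199.
Target odds = 9.
Required Bayes factor = 9 ÷ (1/199) = 1791.

1791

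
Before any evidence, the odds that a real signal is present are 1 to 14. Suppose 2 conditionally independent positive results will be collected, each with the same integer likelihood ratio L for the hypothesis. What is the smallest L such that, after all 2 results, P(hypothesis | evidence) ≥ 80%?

Prior odds = 1/14.
Target odds = 0.8/0.2 = 4.
Need L² ≥ 4 ÷ (1/14) = 56.
7² = 49 < 56 ≤ 64 = 8², so L = 8.

8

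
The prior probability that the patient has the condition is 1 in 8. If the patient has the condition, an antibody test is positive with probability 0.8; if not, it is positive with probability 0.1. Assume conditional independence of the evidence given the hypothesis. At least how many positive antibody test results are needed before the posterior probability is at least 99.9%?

5

Prior odds: 0.125 ÷ 0.875 = 1/7.
Likelihood ratio of a positive = 0.8/0.1 = 8.
Target odds: 0.999 ÷ 0.001 = 999.
Require 8ⁿ ≥ 999 ÷ (1/7) = 6993.
8⁴ = 4096 falls short of 6993 but 8⁵ = 32768 reaches it, so n = 5.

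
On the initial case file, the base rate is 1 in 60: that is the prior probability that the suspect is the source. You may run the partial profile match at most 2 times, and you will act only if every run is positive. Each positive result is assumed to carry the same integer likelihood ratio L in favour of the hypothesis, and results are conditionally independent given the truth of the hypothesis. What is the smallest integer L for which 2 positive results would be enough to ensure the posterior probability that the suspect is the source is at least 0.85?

19

Prior odds = (1/60)/(59/60) = 1/59.
Target odds = 0.85/0.15 = 17/3.
Need L² ≥ 17/3 ÷ (1/59) = 1003/3.
18² = 324 < 1003/3 ≤ 361 = 19², so L = 19.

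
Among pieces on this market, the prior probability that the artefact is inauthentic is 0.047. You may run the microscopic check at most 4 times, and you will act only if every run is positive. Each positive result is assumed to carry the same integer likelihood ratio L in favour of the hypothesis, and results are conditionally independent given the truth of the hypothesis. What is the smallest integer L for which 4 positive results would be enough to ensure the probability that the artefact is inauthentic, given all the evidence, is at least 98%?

Prior odds = 0.047/0.953 = 47/953.
Target odds = 0.98/0.02 = 49.
Need L⁴ ≥ 49 ÷ (47/953) = 46697/47.
5⁴ = 625 < 46697/47 ≤ 1296 = 6⁴, so L = 6.

6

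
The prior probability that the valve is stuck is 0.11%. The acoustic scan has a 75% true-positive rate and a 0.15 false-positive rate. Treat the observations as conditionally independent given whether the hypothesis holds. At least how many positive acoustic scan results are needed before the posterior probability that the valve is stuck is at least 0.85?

6

Prior odds = 0.0011/0.9989 = 11/9989.
Likelihood ratio of a positive result = 0.75/0.15 = 5.
Target odds: 0.85 ÷ 0.15 = 17/3.
Need (11/9989) × 5ⁿ ≥ 17/3, i.e. 5ⁿ ≥ 169813/33.
5⁵ = 3125 falls short of 169813/33 but 5⁶ = 15625 reaches it, so n = 6.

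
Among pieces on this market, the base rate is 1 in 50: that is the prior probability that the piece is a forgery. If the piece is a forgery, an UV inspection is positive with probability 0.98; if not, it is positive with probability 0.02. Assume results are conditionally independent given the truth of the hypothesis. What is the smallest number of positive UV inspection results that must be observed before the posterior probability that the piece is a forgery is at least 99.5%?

3

Prior odds = 0.02/0.98 = 1/49.
Likelihood ratio of a positive = 0.98/0.02 = 49.
Target odds: 0.995 ÷ 0.005 = 199.
Need (1/49) × 49ⁿ ≥ 199, i.e. 49ⁿ ≥ 9751.
49² = 2401 falls short of 9751 but 49³ = 117649 reaches it, so n = 3.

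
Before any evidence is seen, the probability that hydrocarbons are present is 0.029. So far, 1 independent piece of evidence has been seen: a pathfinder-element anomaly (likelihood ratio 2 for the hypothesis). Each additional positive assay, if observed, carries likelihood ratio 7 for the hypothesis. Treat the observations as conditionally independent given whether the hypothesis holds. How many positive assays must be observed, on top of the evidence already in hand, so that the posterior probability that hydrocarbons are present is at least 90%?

Prior odds = 0.029/0.971 = 29/971.
Bayes factor of the evidence already in hand = 2.
Odds after that evidence = (29/971) × 2 = 58/971.
Target odds = 0.9/0.1 = 9.
Need 7ⁿ ≥ 9 ÷ (58/971) = 8739/58.
7² = 49 falls short of 8739/58 but 7³ = 343 reaches it, so n = 3.

3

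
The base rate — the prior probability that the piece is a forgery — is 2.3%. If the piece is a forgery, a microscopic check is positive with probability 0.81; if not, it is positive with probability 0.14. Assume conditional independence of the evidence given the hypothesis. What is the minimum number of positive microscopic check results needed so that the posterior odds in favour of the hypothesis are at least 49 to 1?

Prior odds: 0.023 ÷ 0.977 = 23/977.
Likelihood ratio of a positive = 0.81/0.14 = 81/14.
Target odds = 49.
Need (23/977) × (81/14)ⁿ ≥ 49, i.e. (81/14)ⁿ ≥ 47873/23.
(81/14)⁴ = 43046721/38416 falls short of 47873/23 but (81/14)⁵ ≈6483.13 reaches it, so n = 5.

5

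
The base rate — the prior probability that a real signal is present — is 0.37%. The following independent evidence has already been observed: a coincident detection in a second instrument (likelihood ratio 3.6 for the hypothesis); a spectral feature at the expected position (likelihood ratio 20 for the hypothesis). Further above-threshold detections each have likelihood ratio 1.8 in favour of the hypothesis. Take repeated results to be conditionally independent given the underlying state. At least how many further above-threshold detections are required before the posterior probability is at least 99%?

Prior odds = 0.0037/0.9963 = 37/9963.
Combined Bayes factor of the evidence already in hand = 3.6 × 20 = 72.
Odds after that evidence = (37/9963) × 72 = 296/1107.
Target odds = 0.99/0.01 = 99.
Need 1.8ⁿ ≥ 99 ÷ (296/1107) = 109593/296.
1.8¹⁰ ≈357.047 falls short of 109593/296 but 1.8¹¹ ≈642.684 reaches it, so n = 11.

11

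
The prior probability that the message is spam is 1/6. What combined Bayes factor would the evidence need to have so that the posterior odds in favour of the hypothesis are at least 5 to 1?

25

Prior odds = (1/6)/(5/6) = 0.2.
Target odds = 5.
Required Bayes factor = 5 ÷ 0.2 = 25.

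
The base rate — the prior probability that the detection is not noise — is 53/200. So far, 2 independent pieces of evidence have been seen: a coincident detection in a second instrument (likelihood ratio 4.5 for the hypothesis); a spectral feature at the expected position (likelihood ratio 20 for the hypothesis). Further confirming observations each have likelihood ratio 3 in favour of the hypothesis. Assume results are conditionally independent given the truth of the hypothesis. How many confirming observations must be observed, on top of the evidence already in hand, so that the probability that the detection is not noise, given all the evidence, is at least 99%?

Prior odds = 0.265/0.735 = 53/147.
Combined Bayes factor of the evidence already in hand = 4.5 × 20 = 90.
Odds after that evidence = (53/147) × 90 = 1590/49.
Target odds = 0.99/0.01 = 99.
Need 3ⁿ ≥ 99 ÷ (1590/49) = 1617/530.
3¹ = 3 falls short of 1617/530 but 3² = 9 reaches it, so n = 2.

2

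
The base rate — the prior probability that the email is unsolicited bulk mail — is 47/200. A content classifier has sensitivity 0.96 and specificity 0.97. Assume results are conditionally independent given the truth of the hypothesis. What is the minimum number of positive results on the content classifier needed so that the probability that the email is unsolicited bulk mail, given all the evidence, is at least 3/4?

1

Prior odds: 0.235 ÷ 0.765 = 47/153.
False-positive rate = 1 − 0.97 = 0.03; likelihood ratio of a positive = 0.96/0.03 = 32.
Target odds: 0.75 ÷ 0.25 = 3.
Need (47/153) × 32ⁿ ≥ 3, i.e. 32ⁿ ≥ 459/47.
32¹ = 32, which meets the required 459/47; so n = 1.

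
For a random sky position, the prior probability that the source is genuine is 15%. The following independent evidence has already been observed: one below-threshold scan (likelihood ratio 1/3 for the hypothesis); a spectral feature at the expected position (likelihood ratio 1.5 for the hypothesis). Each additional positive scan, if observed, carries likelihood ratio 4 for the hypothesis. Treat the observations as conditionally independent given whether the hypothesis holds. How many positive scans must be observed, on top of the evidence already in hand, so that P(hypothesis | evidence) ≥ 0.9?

Prior odds = 0.15/0.85 = 3/17.
Combined Bayes factor of the evidence already in hand = (1/3) × 1.5 = 0.5.
Odds after that evidence = (3/17) × 0.5 = 3/34.
Target odds = 0.9/0.1 = 9.
Need 4ⁿ ≥ 9 ÷ (3/34) = 102.
4³ = 64 falls short of 102 but 4⁴ = 256 reaches it, so n = 4.

4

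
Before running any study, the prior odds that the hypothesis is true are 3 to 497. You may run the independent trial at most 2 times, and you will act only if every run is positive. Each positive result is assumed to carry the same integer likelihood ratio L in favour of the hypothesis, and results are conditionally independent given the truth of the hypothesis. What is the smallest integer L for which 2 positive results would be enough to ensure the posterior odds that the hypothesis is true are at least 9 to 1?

Prior odds = 3/497.
Target odds = 9.
Need L² ≥ 9 ÷ (3/497) = 1491.
38² = 1444 < 1491 ≤ 1521 = 39², so L = 39.

39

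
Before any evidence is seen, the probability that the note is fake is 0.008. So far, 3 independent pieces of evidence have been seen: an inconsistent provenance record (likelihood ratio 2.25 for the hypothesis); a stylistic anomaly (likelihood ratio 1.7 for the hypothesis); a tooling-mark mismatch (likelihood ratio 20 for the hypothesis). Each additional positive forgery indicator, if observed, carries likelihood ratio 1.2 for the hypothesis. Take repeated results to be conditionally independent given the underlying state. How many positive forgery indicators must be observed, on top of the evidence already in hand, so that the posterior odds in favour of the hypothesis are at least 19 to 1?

Prior odds = 0.008/0.992 = 1/124.
Combined Bayes factor of the evidence already in hand = 2.25 × 1.7 × 20 = 76.5.
Odds after that evidence = (1/124) × 76.5 = 153/248.
Target odds = 19.
Need 1.2ⁿ ≥ 19 ÷ (153/248) = 4712/153.
1.2¹⁸ ≈26.6233 falls short of 4712/153 but 1.2¹⁹ ≈31.948 reaches it, so n = 19.

19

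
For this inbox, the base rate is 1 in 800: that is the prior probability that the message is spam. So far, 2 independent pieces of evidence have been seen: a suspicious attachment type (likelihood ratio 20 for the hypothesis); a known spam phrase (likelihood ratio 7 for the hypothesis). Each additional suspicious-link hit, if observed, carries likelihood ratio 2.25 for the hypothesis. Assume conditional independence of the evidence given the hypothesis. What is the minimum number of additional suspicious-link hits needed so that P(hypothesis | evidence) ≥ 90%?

5

Prior odds = 0.00125/0.99875 = 1/799.
Combined Bayes factor of the evidence already in hand = 20 × 7 = 140.
Odds after that evidence = (1/799) × 140 = 140/799.
Target odds = 0.9/0.1 = 9.
Need 2.25ⁿ ≥ 9 ÷ (140/799) = 7191/140.
2.25⁴ = 25.62890625 falls short of 7191/140 but 2.25⁵ = 59049/1024 reaches it, so n = 5.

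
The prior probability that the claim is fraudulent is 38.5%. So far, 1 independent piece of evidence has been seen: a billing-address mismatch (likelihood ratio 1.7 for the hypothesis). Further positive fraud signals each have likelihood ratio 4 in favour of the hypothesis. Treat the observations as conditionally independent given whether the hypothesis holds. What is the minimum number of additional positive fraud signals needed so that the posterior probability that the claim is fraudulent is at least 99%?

4

Prior odds = 0.385/0.615 = 77/123.
Bayes factor of the evidence already in hand = 1.7.
Odds after that evidence = (77/123) × 1.7 = 1309/1230.
Target odds = 0.99/0.01 = 99.
Need 4ⁿ ≥ 99 ÷ (1309/1230) = 11070/119.
4³ = 64 falls short of 11070/119 but 4⁴ = 256 reaches it, so n = 4.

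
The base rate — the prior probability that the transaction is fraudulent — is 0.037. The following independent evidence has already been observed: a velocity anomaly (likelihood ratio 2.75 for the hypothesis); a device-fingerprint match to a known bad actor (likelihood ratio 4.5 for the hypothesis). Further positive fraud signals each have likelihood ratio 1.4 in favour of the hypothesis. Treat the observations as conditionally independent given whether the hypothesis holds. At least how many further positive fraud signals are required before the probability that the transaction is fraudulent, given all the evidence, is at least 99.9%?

Prior odds = 0.037/0.963 = 37/963.
Combined Bayes factor of the evidence already in hand = 2.75 × 4.5 = 12.375.
Odds after that evidence = (37/963) × 12.375 = 407/856.
Target odds = 0.999/0.001 = 999.
Need 1.4ⁿ ≥ 999 ÷ (407/856) = 23112/11.
1.4²² ≈1639.9 falls short of 23112/11 but 1.4²³ ≈2295.86 reaches it, so n = 23.

23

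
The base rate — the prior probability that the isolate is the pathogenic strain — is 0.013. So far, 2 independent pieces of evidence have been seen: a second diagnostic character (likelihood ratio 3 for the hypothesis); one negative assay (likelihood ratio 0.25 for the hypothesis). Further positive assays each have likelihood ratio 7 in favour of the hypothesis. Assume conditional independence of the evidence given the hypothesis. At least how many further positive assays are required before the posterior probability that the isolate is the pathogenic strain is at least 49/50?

5

Prior odds = 0.013/0.987 = 13/987.
Combined Bayes factor of the evidence already in hand = 3 × 0.25 = 0.75.
Odds after that evidence = (13/987) × 0.75 = 13/1316.
Target odds = 0.98/0.02 = 49.
Need 7ⁿ ≥ 49 ÷ (13/1316) = 64484/13.
7⁴ = 2401 falls short of 64484/13 but 7⁵ = 16807 reaches it, so n = 5.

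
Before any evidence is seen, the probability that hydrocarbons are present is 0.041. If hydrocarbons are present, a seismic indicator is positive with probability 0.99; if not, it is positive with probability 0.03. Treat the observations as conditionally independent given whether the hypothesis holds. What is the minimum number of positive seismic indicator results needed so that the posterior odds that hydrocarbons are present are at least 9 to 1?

2

Prior odds = 0.041/0.959 = 41/959.
Likelihood ratio of a positive = 0.99/0.03 = 33.
Target odds = 9.
Need (41/959) × 33ⁿ ≥ 9, i.e. 33ⁿ ≥ 8631/41.
33¹ = 33 falls short of 8631/41 but 33² = 1089 reaches it, so n = 2.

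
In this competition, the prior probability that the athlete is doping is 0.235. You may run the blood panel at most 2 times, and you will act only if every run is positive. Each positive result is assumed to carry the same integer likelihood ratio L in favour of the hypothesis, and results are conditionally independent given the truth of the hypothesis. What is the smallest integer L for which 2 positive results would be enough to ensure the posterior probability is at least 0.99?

18

Prior odds = 0.235/0.765 = 47/153.
Target odds = 0.99/0.01 = 99.
Need L² ≥ 99 ÷ (47/153) = 15147/47.
17² = 289 < 15147/47 ≤ 324 = 18², so L = 18.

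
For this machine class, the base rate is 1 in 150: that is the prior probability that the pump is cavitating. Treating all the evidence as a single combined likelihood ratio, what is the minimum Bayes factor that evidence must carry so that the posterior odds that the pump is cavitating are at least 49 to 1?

Prior odds = (1/150)/(149/150) = 1/149.
Target odds = 49.
Required Bayes factor = 49 ÷ (1/149) = 7301.

7301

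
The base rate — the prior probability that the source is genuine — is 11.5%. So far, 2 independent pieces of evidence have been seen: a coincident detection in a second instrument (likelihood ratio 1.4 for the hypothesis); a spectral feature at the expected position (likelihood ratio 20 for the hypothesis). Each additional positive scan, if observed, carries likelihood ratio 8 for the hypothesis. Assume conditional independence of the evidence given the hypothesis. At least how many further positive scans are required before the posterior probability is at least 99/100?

2

Prior odds = 0.115/0.885 = 23/177.
Combined Bayes factor of the evidence already in hand = 1.4 × 20 = 28.
Odds after that evidence = (23/177) × 28 = 644/177.
Target odds = 0.99/0.01 = 99.
Need 8ⁿ ≥ 99 ÷ (644/177) = 17523/644.
8¹ = 8 falls short of 17523/644 but 8² = 64 reaches it, so n = 2.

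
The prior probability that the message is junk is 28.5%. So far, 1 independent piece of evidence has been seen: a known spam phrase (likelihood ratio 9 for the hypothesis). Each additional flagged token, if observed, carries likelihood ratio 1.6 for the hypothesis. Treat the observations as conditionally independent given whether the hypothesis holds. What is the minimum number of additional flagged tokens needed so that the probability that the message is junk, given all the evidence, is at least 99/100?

8

Prior odds = 0.285/0.715 = 57/143.
Bayes factor of the evidence already in hand = 9.
Odds after that evidence = (57/143) × 9 = 513/143.
Target odds = 0.99/0.01 = 99.
Need 1.6ⁿ ≥ 99 ÷ (513/143) = 1573/57.
1.6⁷ = 2097152/78125 falls short of 1573/57 but 1.6⁸ = 16777216/390625 reaches it, so n = 8.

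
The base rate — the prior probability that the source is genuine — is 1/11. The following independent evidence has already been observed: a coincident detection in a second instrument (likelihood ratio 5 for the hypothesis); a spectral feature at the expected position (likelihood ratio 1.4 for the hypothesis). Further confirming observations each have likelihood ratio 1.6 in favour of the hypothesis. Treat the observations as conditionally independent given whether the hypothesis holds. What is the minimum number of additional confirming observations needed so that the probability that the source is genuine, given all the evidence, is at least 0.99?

11

Prior odds = (1/11)/(10/11) = 0.1.
Combined Bayes factor of the evidence already in hand = 5 × 1.4 = 7.
Odds after that evidence = 0.1 × 7 = 0.7.
Target odds = 0.99/0.01 = 99.
Need 1.6ⁿ ≥ 99 ÷ 0.7 = 990/7.
1.6¹⁰ ≈109.951 falls short of 990/7 but 1.6¹¹ ≈175.922 reaches it, so n = 11.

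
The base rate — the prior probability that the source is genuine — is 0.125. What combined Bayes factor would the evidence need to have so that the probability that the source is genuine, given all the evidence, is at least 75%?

Prior odds = 0.125/0.875 = 1/7.
Target odds = 0.75/0.25 = 3.
Required Bayes factor = 3 ÷ (1/7) = 21.

21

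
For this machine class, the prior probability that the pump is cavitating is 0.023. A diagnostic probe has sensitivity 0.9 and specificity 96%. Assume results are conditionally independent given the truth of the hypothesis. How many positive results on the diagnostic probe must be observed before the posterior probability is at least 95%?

Prior odds: 0.023 ÷ 0.977 = 23/977.
False-positive rate = 1 − 0.96 = 0.04; likelihood ratio of a positive = 0.9/0.04 = 22.5.
Target posterior odds = 0.95/0.05 = 19.
Need (23/977) × 22.5ⁿ ≥ 19, i.e. 22.5ⁿ ≥ 18563/23.
22.5² = 506.25 falls short of 18563/23 but 22.5³ = 11390.625 reaches it, so n = 3.

3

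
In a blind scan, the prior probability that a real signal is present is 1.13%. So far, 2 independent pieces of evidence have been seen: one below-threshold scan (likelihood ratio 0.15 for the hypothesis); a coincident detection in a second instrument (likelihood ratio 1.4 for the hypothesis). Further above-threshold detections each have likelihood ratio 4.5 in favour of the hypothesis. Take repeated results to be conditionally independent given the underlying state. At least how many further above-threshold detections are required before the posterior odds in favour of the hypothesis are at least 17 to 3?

6

Prior odds = 0.0113/0.9887 = 113/9887.
Combined Bayes factor of the evidence already in hand = 0.15 × 1.4 = 0.21.
Odds after that evidence = (113/9887) × 0.21 = 2373/988700.
Target odds = 17/3.
Need 4.5ⁿ ≥ 17/3 ÷ (2373/988700) = 16807900/7119.
4.5⁵ = 1845.28125 falls short of 16807900/7119 but 4.5⁶ = 8303.765625 reaches it, so n = 6.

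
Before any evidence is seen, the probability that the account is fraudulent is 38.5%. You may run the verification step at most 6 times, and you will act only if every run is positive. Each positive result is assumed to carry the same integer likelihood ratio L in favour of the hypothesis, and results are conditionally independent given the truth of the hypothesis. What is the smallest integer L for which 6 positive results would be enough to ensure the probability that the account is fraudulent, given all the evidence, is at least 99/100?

Prior odds = 0.385/0.615 = 77/123.
Target odds = 0.99/0.01 = 99.
Need L⁶ ≥ 99 ÷ (77/123) = 1107/7.
2⁶ = 64 < 1107/7 ≤ 729 = 3⁶, so L = 3.

3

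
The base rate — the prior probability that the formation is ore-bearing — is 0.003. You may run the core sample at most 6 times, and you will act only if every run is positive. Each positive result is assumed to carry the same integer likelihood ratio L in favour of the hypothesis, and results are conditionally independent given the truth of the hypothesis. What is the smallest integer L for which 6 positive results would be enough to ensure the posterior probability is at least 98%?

Prior odds = 0.003/0.997 = 3/997.
Target odds = 0.98/0.02 = 49.
Need L⁶ ≥ 49 ÷ (3/997) = 48853/3.
5⁶ = 15625 < 48853/3 ≤ 46656 = 6⁶, so L = 6.

6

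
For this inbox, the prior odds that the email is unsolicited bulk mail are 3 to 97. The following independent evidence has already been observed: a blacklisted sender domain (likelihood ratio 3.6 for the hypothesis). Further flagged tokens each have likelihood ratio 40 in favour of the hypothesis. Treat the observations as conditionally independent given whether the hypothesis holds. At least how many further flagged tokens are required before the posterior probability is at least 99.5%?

Prior odds = 3/97.
Bayes factor of the evidence already in hand = 3.6.
Odds after that evidence = (3/97) × 3.6 = 54/485.
Target odds = 0.995/0.005 = 199.
Need 40ⁿ ≥ 199 ÷ (54/485) = 96515/54.
40² = 1600 falls short of 96515/54 but 40³ = 64000 reaches it, so n = 3.

3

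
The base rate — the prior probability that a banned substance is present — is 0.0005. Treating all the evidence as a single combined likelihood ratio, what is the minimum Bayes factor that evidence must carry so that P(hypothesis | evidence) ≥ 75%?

5997

Prior odds = 0.0005/0.9995 = 1/1999.
Target odds = 0.75/0.25 = 3.
Required Bayes factor = 3 ÷ (1/1999) = 5997.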